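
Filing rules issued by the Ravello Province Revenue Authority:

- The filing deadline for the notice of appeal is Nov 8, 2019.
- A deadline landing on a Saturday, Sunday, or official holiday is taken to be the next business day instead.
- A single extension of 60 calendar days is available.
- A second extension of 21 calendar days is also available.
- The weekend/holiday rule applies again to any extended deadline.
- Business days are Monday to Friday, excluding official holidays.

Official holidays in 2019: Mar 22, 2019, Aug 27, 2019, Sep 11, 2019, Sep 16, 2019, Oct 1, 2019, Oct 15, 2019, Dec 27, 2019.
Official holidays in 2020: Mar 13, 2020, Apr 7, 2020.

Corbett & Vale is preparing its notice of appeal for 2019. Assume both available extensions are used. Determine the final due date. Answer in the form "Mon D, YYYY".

Jan 28, 2020

The statutory due date is Nov 8, 2019.
Nov 8, 2019 is a Friday and not a listed holiday, so it stands.
Applying the 60-calendar-day extension: Nov 8, 2019 + 60 days = Jan 7, 2020.
Jan 7, 2020 (Tuesday) is already a business day.
With the 21-day extension, Jan 7, 2020 becomes Jan 28, 2020.
Jan 28, 2020 (Tuesday) is already a business day.
So the filing is due Jan 28, 2020.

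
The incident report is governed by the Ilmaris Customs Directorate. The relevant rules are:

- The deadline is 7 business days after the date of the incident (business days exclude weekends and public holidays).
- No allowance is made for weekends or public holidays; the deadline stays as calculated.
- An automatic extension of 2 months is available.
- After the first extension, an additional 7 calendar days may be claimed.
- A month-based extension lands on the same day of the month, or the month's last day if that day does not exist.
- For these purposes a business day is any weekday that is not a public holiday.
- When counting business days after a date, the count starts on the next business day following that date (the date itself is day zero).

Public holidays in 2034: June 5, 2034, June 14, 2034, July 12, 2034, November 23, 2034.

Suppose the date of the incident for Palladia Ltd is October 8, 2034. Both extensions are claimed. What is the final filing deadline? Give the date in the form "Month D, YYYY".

Starting the day after October 8, 2034 and counting 7 business days lands on October 17, 2034.
October 17, 2034 is a Tuesday; no weekend or holiday adjustment applies.
Add 2 months to October 17, 2034: December 17, 2034.
December 17, 2034 is a Sunday; no weekend or holiday adjustment applies.
The 7-calendar-day extension moves the deadline from December 17, 2034 to December 24, 2034.
No adjustment is made for weekends or holidays, so December 24, 2034 stands.
So the filing is due December 24, 2034.

December 24, 2034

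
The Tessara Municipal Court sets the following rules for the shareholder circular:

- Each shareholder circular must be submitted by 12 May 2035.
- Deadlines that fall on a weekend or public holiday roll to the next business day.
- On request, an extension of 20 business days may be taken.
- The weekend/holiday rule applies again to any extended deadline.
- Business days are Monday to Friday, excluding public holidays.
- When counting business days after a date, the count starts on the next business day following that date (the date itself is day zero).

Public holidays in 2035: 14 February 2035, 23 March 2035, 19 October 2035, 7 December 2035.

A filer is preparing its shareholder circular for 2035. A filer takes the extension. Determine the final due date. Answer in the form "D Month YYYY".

Start from the fixed due date, 12 May 2035.
Because 12 May 2035 is a Saturday, the deadline becomes 14 May 2035 (Monday).
The 20-business-day extension runs from 14 May 2035 to 11 June 2035.
Since 11 June 2035 is a Monday and not a holiday, the date is unchanged.
The final due date is 11 June 2035.

11 June 2035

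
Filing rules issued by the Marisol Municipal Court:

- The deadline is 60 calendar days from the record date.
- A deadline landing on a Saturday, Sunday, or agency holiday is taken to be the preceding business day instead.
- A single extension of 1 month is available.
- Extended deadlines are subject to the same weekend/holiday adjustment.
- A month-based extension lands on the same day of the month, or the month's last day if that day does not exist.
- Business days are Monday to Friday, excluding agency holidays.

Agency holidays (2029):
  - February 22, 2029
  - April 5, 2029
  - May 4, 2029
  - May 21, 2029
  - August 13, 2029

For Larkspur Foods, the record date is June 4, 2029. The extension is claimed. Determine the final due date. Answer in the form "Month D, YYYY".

September 3, 2029

60 calendar days after June 4, 2029 is August 3, 2029.
August 3, 2029 is a Friday and not a listed holiday, so it stands.
The 1 month extension carries August 3, 2029 to September 3, 2029.
Since September 3, 2029 is a Monday and not a holiday, the date is unchanged.
The final due date is September 3, 2029.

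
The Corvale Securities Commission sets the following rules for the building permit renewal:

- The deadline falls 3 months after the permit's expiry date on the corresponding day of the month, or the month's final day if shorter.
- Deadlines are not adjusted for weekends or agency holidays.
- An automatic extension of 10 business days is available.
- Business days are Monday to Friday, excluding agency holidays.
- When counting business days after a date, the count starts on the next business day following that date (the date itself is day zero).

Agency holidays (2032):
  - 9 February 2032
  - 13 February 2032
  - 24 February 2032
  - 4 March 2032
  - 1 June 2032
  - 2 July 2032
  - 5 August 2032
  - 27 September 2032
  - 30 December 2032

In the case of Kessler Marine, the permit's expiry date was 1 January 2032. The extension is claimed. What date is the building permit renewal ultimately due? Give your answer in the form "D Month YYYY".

15 April 2032

Moving 3 months forward from 1 January 2032 on the corresponding day gives 1 April 2032.
1 April 2032 is a Thursday; no weekend or holiday adjustment applies.
Counting 10 further business days from 1 April 2032 reaches 15 April 2032.
No adjustment is made for weekends or holidays, so 15 April 2032 stands.
So the filing is due 15 April 2032.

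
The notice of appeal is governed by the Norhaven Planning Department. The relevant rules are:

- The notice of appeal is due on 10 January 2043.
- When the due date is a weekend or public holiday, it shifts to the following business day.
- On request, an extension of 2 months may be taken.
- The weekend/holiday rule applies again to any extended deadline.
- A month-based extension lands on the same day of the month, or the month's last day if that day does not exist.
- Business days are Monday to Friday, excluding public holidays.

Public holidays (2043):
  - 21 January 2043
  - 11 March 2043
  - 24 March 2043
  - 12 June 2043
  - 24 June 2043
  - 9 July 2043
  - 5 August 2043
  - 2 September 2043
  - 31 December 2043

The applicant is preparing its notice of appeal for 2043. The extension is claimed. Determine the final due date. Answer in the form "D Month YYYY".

Start from the fixed due date, 10 January 2043.
10 January 2043 is a Saturday, so it moves to the next business day, 12 January 2043 (Monday).
Add 2 months to 12 January 2043: 12 March 2043.
12 March 2043 is a Thursday and not a listed holiday, so it stands.
Final deadline: 12 March 2043.

12 March 2043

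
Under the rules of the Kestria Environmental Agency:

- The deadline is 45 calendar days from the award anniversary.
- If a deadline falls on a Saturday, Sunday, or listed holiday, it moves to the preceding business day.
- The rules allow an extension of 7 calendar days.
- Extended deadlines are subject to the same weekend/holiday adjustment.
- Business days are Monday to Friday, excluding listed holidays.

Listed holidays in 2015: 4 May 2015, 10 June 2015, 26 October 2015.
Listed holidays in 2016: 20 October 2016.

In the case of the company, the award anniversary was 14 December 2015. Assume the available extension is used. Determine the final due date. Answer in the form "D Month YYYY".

4 February 2016

Trigger date 14 December 2015 + 45 calendar days = 28 January 2016.
Since 28 January 2016 is a Thursday and not a holiday, the date is unchanged.
With the 7-day extension, 28 January 2016 becomes 4 February 2016.
Since 4 February 2016 is a Thursday and not a holiday, the date is unchanged.
Final deadline: 4 February 2016.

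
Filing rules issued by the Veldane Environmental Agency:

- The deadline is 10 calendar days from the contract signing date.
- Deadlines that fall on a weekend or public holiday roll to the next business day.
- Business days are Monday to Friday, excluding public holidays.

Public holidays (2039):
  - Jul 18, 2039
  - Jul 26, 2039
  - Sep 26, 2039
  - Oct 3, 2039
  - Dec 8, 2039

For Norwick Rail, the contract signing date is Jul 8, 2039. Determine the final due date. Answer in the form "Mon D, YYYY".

Jul 19, 2039

Trigger date Jul 8, 2039 + 10 calendar days = Jul 18, 2039.
Jul 18, 2039 is a listed holiday, so it moves to the next business day, Jul 19, 2039 (Tuesday).
The final due date is Jul 19, 2039.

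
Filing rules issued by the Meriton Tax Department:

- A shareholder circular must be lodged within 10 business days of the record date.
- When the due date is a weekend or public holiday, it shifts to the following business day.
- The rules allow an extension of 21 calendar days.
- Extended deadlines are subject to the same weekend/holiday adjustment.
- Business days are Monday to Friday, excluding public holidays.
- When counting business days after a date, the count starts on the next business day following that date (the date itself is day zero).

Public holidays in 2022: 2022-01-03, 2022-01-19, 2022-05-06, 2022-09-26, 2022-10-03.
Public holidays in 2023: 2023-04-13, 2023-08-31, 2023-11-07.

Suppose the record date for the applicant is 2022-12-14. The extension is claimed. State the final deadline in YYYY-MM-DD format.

Counting 10 business days after 2022-12-14 (skipping weekends and listed holidays) reaches 2022-12-28.
2022-12-28 (Wednesday) is already a business day.
Add the 21 calendar-day extension to 2022-12-28: 2023-01-18.
2023-01-18 is a Wednesday and not a listed holiday, so it stands.
So the filing is due 2023-01-18.

2023-01-18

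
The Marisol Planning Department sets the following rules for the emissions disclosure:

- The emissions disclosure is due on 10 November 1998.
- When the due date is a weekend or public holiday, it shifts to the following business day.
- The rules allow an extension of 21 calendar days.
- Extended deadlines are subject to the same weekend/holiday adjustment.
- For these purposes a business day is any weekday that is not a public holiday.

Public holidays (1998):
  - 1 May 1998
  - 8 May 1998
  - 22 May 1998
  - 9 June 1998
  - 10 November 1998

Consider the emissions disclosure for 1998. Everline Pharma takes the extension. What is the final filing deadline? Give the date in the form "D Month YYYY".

The statutory due date is 10 November 1998.
Because 10 November 1998 is a listed holiday, the deadline becomes 11 November 1998 (Wednesday).
With the 21-day extension, 11 November 1998 becomes 2 December 1998.
2 December 1998 falls on a Wednesday, which is a business day, so no adjustment is needed.
The final due date is 2 December 1998.

2 December 1998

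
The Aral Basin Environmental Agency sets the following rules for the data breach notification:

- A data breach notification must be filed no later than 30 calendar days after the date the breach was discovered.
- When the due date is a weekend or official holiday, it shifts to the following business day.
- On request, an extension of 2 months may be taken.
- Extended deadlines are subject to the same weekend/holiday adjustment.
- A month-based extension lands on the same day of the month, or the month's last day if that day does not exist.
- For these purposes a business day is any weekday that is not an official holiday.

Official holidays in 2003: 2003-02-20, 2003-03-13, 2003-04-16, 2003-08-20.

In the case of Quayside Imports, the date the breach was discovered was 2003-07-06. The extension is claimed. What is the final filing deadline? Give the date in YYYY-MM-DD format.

Trigger date 2003-07-06 + 30 calendar days = 2003-08-05.
2003-08-05 falls on a Tuesday, which is a business day, so no adjustment is needed.
Applying the 2 months extension: 2 months after 2003-08-05 is 2003-10-05.
Because 2003-10-05 is a Sunday, the deadline becomes 2003-10-06 (Monday).
Final deadline: 2003-10-06.

2003-10-06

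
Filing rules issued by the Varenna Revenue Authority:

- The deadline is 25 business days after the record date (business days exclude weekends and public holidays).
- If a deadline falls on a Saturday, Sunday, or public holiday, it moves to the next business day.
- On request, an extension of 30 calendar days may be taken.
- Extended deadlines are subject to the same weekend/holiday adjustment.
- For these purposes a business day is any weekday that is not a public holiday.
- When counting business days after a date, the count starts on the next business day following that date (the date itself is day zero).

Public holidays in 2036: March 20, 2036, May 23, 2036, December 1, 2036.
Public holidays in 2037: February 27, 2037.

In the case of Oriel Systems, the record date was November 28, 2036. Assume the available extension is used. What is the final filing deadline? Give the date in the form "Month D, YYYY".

25 business days after November 28, 2036, excluding weekends and holidays, is January 5, 2037.
January 5, 2037 (Monday) is already a business day.
The 30-calendar-day extension moves the deadline from January 5, 2037 to February 4, 2037.
February 4, 2037 (Wednesday) is already a business day.
Final deadline: February 4, 2037.

February 4, 2037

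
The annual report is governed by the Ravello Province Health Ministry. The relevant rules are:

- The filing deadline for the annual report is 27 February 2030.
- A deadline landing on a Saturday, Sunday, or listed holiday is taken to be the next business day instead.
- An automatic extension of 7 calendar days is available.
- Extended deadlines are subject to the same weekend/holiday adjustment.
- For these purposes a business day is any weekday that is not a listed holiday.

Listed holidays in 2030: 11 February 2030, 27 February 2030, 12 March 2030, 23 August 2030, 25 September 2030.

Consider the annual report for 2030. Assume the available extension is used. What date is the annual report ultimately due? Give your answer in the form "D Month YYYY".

7 March 2030

The statutory due date is 27 February 2030.
27 February 2030 is a listed holiday; the next business day is 28 February 2030 (Thursday).
With the 7-day extension, 28 February 2030 becomes 7 March 2030.
7 March 2030 is a Thursday and not a listed holiday, so it stands.
The final due date is 7 March 2030.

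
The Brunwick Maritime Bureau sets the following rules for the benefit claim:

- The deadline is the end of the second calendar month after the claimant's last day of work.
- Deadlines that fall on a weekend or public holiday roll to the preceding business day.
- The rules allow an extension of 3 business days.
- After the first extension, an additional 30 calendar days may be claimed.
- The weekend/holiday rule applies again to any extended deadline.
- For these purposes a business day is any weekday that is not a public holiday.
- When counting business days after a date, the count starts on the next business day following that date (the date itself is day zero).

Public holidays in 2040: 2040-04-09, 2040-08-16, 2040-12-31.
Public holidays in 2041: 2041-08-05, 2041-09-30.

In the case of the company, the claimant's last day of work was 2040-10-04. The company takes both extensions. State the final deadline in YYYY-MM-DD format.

2041-02-01

2 months after 2040-10-04 is December 2040; that month ends on 2040-12-31.
2040-12-31 is a listed holiday, so it moves to the preceding business day, 2040-12-28 (Friday).
Counting 3 further business days from 2040-12-28 reaches 2041-01-03.
2041-01-03 (Thursday) is already a business day.
Applying the 30-calendar-day extension: 2041-01-03 + 30 days = 2041-02-02.
2041-02-02 is a Saturday, so it moves to the preceding business day, 2041-02-01 (Friday).
The final due date is 2041-02-01.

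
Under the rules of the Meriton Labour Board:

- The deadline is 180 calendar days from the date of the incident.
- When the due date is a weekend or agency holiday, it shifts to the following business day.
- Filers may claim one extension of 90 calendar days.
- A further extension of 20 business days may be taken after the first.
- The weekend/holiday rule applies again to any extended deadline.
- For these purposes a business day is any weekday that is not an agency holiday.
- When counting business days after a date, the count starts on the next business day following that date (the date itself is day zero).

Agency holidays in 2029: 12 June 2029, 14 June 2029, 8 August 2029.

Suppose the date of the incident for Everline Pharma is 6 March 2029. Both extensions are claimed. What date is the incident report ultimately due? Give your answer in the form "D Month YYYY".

31 December 2029

From 6 March 2029, 180 calendar days later is 2 September 2029.
2 September 2029 is a Sunday; the next business day is 3 September 2029 (Monday).
Add the 90 calendar-day extension to 3 September 2029: 2 December 2029.
2 December 2029 is a Sunday; the next business day is 3 December 2029 (Monday).
Counting 20 further business days from 3 December 2029 reaches 31 December 2029.
31 December 2029 (Monday) is already a business day.
So the filing is due 31 December 2029.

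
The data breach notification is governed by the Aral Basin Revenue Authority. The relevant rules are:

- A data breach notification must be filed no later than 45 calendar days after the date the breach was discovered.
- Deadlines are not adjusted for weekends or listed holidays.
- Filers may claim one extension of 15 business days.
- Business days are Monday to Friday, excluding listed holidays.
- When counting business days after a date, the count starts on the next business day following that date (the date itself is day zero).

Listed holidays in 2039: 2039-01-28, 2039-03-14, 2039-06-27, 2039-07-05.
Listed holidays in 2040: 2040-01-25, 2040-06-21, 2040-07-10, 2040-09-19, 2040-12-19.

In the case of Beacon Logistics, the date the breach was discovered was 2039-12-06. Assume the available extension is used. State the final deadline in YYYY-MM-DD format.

From 2039-12-06, 45 calendar days later is 2040-01-20.
No adjustment is made for weekends or holidays, so 2040-01-20 stands.
Counting 15 further business days from 2040-01-20 reaches 2040-02-13.
2040-02-13 falls on a Monday. The rules make no weekend/holiday allowance, so it remains 2040-02-13.
Deadline: 2040-02-13.

2040-02-13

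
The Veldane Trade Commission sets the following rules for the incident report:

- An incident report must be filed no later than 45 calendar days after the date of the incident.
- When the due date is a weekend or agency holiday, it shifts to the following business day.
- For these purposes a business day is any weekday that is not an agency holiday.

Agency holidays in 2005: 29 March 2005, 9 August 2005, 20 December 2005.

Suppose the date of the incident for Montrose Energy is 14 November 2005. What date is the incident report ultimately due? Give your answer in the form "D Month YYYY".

45 calendar days after 14 November 2005 is 29 December 2005.
29 December 2005 is a Thursday and not a listed holiday, so it stands.
The final due date is 29 December 2005.

29 December 2005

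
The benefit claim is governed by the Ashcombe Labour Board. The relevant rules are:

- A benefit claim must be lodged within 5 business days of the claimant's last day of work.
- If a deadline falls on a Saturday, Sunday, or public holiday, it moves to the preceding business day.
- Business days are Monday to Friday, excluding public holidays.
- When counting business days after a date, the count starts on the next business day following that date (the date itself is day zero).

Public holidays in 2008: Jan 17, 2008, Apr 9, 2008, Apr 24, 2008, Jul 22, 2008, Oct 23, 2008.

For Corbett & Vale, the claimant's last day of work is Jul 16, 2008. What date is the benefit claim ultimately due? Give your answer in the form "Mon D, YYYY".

Starting the day after Jul 16, 2008 and counting 5 business days lands on Jul 24, 2008.
Jul 24, 2008 (Thursday) is already a business day.
So the filing is due Jul 24, 2008.

Jul 24, 2008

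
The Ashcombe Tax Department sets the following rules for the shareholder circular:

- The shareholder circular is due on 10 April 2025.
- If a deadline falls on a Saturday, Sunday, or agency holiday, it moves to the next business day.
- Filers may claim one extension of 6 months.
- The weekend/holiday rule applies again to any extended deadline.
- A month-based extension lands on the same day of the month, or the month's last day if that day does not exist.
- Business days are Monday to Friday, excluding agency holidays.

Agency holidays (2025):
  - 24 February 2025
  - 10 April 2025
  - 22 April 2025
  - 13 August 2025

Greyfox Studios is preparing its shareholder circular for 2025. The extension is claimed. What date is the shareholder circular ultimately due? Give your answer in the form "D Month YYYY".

13 October 2025

Start from the fixed due date, 10 April 2025.
10 April 2025 falls on a listed holiday. Rolling to the next business day gives 11 April 2025, a Friday.
Applying the 6 months extension: 6 months after 11 April 2025 is 11 October 2025.
11 October 2025 is a Saturday, so it moves to the next business day, 13 October 2025 (Monday).
Deadline: 13 October 2025.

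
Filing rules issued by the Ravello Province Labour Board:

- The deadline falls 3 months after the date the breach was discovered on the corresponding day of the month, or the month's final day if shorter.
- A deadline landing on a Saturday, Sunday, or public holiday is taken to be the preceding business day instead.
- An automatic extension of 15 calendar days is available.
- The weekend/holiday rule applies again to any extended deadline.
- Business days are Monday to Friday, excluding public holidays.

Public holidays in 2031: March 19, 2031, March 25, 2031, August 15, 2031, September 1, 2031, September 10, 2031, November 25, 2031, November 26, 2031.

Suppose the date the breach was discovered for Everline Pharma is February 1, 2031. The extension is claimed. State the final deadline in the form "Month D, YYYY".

Moving 3 months forward from February 1, 2031 on the corresponding day gives May 1, 2031.
May 1, 2031 falls on a Thursday, which is a business day, so no adjustment is needed.
Add the 15 calendar-day extension to May 1, 2031: May 16, 2031.
May 16, 2031 is a Friday and not a listed holiday, so it stands.
Final deadline: May 16, 2031.

May 16, 2031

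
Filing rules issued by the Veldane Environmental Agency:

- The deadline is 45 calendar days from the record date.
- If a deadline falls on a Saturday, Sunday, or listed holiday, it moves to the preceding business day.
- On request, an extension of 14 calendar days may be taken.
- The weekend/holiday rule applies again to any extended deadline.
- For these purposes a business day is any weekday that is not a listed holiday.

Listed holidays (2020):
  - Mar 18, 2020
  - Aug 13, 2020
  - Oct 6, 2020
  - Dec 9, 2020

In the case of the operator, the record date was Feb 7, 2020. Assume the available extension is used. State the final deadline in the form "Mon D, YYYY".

From Feb 7, 2020, 45 calendar days later is Mar 23, 2020.
Mar 23, 2020 falls on a Monday, which is a business day, so no adjustment is needed.
Applying the 14-calendar-day extension: Mar 23, 2020 + 14 days = Apr 6, 2020.
Apr 6, 2020 is a Monday and not a listed holiday, so it stands.
The final due date is Apr 6, 2020.

Apr 6, 2020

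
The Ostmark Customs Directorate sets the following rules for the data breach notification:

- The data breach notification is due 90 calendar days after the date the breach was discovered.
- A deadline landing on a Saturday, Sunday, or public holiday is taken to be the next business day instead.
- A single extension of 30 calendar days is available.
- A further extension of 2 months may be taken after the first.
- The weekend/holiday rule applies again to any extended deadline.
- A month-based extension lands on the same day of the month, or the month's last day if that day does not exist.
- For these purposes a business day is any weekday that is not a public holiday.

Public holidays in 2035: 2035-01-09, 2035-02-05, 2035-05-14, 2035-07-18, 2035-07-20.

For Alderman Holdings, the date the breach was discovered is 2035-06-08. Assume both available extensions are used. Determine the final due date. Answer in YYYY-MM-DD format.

90 calendar days after 2035-06-08 is 2035-09-06.
2035-09-06 (Thursday) is already a business day.
Applying the 30-calendar-day extension: 2035-09-06 + 30 days = 2035-10-06.
2035-10-06 falls on a Saturday. Rolling to the next business day gives 2035-10-08, a Monday.
Applying the 2 months extension: 2 months after 2035-10-08 is 2035-12-08.
2035-12-08 is a Saturday, so it moves to the next business day, 2035-12-10 (Monday).
The final due date is 2035-12-10.

2035-12-10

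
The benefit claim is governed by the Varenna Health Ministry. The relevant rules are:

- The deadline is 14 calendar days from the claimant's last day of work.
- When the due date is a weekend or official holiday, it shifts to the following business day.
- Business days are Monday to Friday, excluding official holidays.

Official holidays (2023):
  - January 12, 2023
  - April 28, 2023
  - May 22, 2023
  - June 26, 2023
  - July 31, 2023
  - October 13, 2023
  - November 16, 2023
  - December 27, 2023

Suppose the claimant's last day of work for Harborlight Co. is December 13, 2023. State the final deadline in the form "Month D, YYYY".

December 28, 2023

From December 13, 2023, 14 calendar days later is December 27, 2023.
Because December 27, 2023 is a listed holiday, the deadline becomes December 28, 2023 (Thursday).
Final deadline: December 28, 2023.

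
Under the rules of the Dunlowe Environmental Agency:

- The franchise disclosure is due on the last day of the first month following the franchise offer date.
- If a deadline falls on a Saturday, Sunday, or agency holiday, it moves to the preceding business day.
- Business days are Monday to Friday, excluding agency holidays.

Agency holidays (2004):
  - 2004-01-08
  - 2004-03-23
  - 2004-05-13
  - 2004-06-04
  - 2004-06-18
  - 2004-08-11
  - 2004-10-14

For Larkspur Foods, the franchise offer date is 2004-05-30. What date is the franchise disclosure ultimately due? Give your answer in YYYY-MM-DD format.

2004-06-30

1 month after 2004-05-30 falls in June 2004; the last day of that month is 2004-06-30.
2004-06-30 (Wednesday) is already a business day.
The final due date is 2004-06-30.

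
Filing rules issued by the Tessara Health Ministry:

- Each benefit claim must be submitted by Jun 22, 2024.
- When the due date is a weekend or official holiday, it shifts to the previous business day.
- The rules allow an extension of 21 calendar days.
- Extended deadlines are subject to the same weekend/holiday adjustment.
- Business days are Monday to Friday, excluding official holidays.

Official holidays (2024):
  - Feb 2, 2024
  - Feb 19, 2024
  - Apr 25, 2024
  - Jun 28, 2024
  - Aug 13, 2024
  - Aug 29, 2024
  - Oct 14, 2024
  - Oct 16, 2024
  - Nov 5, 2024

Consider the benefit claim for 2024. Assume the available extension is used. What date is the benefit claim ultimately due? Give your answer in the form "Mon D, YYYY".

Jul 12, 2024

The statutory due date is Jun 22, 2024.
Because Jun 22, 2024 is a Saturday, the deadline becomes Jun 21, 2024 (Friday).
Applying the 21-calendar-day extension: Jun 21, 2024 + 21 days = Jul 12, 2024.
Since Jul 12, 2024 is a Friday and not a holiday, the date is unchanged.
The final due date is Jul 12, 2024.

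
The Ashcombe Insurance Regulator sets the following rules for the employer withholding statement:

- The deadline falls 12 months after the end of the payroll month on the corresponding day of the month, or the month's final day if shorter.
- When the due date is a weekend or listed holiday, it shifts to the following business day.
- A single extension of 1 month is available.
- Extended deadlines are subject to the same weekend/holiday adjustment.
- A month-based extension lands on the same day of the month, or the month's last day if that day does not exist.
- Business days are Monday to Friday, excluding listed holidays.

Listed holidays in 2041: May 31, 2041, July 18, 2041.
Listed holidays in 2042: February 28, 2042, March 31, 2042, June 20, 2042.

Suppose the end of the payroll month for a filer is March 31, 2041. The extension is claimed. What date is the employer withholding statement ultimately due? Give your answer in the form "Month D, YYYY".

12 months after March 31, 2041, on the same day of the month, is March 31, 2042.
Because March 31, 2042 is a listed holiday, the deadline becomes April 1, 2042 (Tuesday).
Applying the 1 month extension: 1 month after April 1, 2042 is May 1, 2042.
May 1, 2042 falls on a Thursday, which is a business day, so no adjustment is needed.
Deadline: May 1, 2042.

May 1, 2042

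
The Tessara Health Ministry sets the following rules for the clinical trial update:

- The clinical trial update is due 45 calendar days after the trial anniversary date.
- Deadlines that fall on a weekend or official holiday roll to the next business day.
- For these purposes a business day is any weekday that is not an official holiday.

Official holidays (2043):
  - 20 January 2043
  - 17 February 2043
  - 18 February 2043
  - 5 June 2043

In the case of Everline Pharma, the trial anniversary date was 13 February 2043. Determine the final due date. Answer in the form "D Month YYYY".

From 13 February 2043, 45 calendar days later is 30 March 2043.
30 March 2043 is a Monday and not a listed holiday, so it stands.
So the filing is due 30 March 2043.

30 March 2043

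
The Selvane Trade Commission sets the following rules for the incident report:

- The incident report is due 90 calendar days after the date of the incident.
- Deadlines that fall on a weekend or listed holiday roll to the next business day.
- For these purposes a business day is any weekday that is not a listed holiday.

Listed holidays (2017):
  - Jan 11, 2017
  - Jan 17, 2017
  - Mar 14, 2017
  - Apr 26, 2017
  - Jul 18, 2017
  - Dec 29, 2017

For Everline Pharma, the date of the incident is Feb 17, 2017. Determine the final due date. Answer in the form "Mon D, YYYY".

May 18, 2017

From Feb 17, 2017, 90 calendar days later is May 18, 2017.
May 18, 2017 (Thursday) is already a business day.
Final deadline: May 18, 2017.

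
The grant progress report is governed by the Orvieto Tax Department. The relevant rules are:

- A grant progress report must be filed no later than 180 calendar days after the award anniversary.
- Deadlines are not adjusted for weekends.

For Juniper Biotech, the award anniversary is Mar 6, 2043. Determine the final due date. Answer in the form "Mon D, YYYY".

Sep 2, 2043

Trigger date Mar 6, 2043 + 180 calendar days = Sep 2, 2043.
No adjustment is made for weekends or holidays, so Sep 2, 2043 stands.
Deadline: Sep 2, 2043.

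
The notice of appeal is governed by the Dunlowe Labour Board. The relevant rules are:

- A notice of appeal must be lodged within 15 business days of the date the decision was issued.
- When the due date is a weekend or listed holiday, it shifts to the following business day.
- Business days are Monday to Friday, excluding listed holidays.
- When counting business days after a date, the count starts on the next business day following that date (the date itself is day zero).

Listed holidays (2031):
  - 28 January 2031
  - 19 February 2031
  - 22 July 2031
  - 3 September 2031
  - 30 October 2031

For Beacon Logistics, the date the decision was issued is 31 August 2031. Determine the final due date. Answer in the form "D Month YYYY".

22 September 2031

Starting the day after 31 August 2031 and counting 15 business days lands on 22 September 2031.
Since 22 September 2031 is a Monday and not a holiday, the date is unchanged.
The final due date is 22 September 2031.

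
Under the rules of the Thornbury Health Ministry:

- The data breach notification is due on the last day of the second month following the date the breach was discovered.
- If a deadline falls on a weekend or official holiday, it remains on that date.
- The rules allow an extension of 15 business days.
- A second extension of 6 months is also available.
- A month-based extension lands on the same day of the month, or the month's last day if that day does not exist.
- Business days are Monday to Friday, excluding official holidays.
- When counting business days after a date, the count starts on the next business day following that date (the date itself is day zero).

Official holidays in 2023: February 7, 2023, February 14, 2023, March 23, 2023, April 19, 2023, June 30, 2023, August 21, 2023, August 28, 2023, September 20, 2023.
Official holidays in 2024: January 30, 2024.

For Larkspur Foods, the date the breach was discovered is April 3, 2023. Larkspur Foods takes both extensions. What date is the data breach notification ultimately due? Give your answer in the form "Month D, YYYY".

2 months after April 3, 2023 is June 2023; that month ends on June 30, 2023.
June 30, 2023 falls on a Friday. The rules make no weekend/holiday allowance, so it remains June 30, 2023.
Counting 15 further business days from June 30, 2023 reaches July 21, 2023.
July 21, 2023 falls on a Friday. The rules make no weekend/holiday allowance, so it remains July 21, 2023.
Applying the 6 months extension: 6 months after July 21, 2023 is January 21, 2024.
No adjustment is made for weekends or holidays, so January 21, 2024 stands.
Final deadline: January 21, 2024.

January 21, 2024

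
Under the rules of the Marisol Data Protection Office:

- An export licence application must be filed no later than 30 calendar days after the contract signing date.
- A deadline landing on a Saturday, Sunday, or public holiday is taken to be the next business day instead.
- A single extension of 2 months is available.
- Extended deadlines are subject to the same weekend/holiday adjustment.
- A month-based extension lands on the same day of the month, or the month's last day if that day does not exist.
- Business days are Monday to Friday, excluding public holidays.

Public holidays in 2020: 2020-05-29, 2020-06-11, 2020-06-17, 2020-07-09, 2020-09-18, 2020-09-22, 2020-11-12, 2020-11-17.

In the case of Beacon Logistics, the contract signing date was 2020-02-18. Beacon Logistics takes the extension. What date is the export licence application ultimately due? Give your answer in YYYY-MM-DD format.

2020-05-19

From 2020-02-18, 30 calendar days later is 2020-03-19.
Since 2020-03-19 is a Thursday and not a holiday, the date is unchanged.
Add 2 months to 2020-03-19: 2020-05-19.
Since 2020-05-19 is a Tuesday and not a holiday, the date is unchanged.
Deadline: 2020-05-19.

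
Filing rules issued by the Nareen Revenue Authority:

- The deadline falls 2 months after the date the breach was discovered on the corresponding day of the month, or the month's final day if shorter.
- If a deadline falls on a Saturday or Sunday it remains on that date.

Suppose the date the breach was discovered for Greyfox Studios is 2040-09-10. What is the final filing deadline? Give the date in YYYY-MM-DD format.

2040-11-10

Moving 2 months forward from 2040-09-10 on the corresponding day gives 2040-11-10.
2040-11-10 falls on a Saturday. The rules make no weekend/holiday allowance, so it remains 2040-11-10.
Final deadline: 2040-11-10.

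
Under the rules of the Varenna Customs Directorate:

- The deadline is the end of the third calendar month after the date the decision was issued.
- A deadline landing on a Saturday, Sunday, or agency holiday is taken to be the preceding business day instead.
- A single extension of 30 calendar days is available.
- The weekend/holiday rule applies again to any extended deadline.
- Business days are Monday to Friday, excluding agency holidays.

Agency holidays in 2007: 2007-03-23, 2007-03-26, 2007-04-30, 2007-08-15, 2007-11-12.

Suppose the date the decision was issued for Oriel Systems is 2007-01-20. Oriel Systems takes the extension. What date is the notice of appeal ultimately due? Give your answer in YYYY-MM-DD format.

3 months after 2007-01-20 falls in April 2007; the last day of that month is 2007-04-30.
2007-04-30 is a listed holiday, so it moves to the preceding business day, 2007-04-27 (Friday).
With the 30-day extension, 2007-04-27 becomes 2007-05-27.
2007-05-27 falls on a Sunday. Rolling to the preceding business day gives 2007-05-25, a Friday.
So the filing is due 2007-05-25.

2007-05-25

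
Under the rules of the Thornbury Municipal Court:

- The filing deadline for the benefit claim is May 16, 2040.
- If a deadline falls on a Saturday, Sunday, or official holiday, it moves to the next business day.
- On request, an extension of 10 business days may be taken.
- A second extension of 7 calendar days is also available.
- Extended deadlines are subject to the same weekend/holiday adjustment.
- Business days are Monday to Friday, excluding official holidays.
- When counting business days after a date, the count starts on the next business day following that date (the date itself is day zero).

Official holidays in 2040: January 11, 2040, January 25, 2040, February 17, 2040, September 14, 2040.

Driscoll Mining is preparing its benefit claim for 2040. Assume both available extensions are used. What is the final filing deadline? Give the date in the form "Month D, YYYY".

The statutory due date is May 16, 2040.
May 16, 2040 falls on a Wednesday, which is a business day, so no adjustment is needed.
Applying the 10-business-day extension: 10 business days after May 16, 2040 is May 30, 2040.
Since May 30, 2040 is a Wednesday and not a holiday, the date is unchanged.
With the 7-day extension, May 30, 2040 becomes June 6, 2040.
June 6, 2040 (Wednesday) is already a business day.
So the filing is due June 6, 2040.

June 6, 2040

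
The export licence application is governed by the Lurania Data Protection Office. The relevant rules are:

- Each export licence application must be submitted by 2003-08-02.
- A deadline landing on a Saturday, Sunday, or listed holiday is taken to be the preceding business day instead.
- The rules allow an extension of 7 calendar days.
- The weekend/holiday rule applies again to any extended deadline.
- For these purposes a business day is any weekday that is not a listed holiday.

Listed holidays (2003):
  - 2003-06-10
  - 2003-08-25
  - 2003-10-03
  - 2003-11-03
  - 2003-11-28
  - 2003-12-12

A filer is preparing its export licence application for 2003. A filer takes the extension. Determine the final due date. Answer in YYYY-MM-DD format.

2003-08-08

Start from the fixed due date, 2003-08-02.
2003-08-02 falls on a Saturday. Rolling to the preceding business day gives 2003-08-01, a Friday.
Add the 7 calendar-day extension to 2003-08-01: 2003-08-08.
2003-08-08 is a Friday and not a listed holiday, so it stands.
So the filing is due 2003-08-08.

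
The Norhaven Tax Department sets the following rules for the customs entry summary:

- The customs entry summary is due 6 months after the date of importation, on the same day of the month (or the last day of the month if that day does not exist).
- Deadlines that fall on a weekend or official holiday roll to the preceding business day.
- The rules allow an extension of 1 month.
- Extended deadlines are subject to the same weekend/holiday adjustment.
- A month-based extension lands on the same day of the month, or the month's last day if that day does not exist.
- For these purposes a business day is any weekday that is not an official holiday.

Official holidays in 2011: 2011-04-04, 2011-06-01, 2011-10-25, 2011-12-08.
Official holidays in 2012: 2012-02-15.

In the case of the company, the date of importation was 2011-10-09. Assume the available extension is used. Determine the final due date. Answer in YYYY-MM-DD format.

2012-05-09

6 months from 2011-10-09 is 2012-04-09.
2012-04-09 (Monday) is already a business day.
Add 1 month to 2012-04-09: 2012-05-09.
2012-05-09 falls on a Wednesday, which is a business day, so no adjustment is needed.
Deadline: 2012-05-09.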